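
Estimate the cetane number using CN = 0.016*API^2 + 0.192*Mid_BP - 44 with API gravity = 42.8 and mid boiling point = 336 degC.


CN = 0.016 * 42.8^2 + 0.192 * 336 - 44
CN = 29.30944 + 64.512 - 44 = 49.82144

49.82144


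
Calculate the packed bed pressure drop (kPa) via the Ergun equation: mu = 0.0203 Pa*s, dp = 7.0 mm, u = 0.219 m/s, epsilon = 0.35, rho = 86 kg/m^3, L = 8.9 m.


dp = 7.0 mm = 0.007 m
Viscous term = 150*0.0203*0.219*(1-0.35)^2 / (0.007^2*0.35^3) = 134109
Inertial term = 1.75*86*0.219^2*(1-0.35) / (0.007*0.35^3) = 15632.8
dP/L = 134109 + 15632.8 = 149742 Pa/m
dP = 149742 * 8.9 / 1000 = 1333 kPa

1333 kPa


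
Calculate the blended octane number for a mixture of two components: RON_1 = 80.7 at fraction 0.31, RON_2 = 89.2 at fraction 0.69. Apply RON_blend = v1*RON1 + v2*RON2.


Linear blending: RON_blend = sum(vi * RONi)
Contribution 1: 0.31 * 80.7 = 25.017
Contribution 2: 0.69 * 89.2 = 61.548
RON_blend = 25.017 + 61.548 = 86.565

86.565


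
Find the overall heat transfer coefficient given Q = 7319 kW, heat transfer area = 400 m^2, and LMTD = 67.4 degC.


From Q = U*A*LMTD, U = Q / (A * LMTD)
U = 7319 / (400 * 67.4) = 7319 / 26960 = 0.2715

0.2715 kW/(m^2*K)


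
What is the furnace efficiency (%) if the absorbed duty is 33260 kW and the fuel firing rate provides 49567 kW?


Furnace efficiency = Q_absorbed / Q_fuel * 100
= 33260 / 49567 * 100 = 67.10

67.10 %


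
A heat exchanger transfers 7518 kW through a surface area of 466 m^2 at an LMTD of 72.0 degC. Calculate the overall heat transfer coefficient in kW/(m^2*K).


From Q = U*A*LMTD, U = Q / (A * LMTD)
U = 7518 / (466 * 72.0) = 7518 / 33552 = 0.2241

0.2241 kW/(m^2*K)


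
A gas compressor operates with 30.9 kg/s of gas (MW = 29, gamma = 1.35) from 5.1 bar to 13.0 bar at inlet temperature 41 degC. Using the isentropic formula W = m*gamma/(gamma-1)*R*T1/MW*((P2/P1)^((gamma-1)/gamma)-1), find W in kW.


Isentropic work: W = m*(gamma/(gamma-1))*(R*T1/MW)*((P2/P1)^((gamma-1)/gamma) - 1)
T1 = 41 + 273.15 = 314.15 K
Pressure ratio = 13.0 / 5.1 = 2.54902
Exponent = (1.35 - 1)/1.35 = 0.259259
(P2/P1)^exp - 1 = 2.54902^0.259259 - 1 = 0.274547
W = 30.9 * 1.35 / 0.35 * 8.314 * 314.15 / 29 * 0.274547 = 2947

2947 kW


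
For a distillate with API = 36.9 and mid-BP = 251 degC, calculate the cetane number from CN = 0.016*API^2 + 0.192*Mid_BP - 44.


CN = 0.016 * 36.9^2 + 0.192 * 251 - 44
CN = 21.78576 + 48.192 - 44 = 25.97776

25.97776


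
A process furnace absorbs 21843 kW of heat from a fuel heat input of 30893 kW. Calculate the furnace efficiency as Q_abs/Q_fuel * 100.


Furnace efficiency = Q_absorbed / Q_fuel * 100
= 21843 / 30893 * 100 = 70.71

70.71 %


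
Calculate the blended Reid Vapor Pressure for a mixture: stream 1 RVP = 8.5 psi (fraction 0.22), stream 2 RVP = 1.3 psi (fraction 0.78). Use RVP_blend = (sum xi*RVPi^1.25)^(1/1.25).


Chevron index: RVP_blend = (sum xi*RVPi^1.25)^(1/1.25)
RVP^1.25 terms: 0.22 * 8.5^1.25 + 0.78 * 1.3^1.25 = 4.27572
RVP_blend = 4.27572^(1/1.25) = 3.197

3.197 psi


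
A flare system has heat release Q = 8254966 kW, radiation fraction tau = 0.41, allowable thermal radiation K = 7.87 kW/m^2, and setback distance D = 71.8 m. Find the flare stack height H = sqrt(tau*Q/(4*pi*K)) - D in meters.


tau*Q/(4*pi*K) = 0.41 * 8254966 / (4 * pi * 7.87) = 34222.7
sqrt(34222.7) = 184.994
H = 184.994 - 71.8 = 113.2

113.2 m


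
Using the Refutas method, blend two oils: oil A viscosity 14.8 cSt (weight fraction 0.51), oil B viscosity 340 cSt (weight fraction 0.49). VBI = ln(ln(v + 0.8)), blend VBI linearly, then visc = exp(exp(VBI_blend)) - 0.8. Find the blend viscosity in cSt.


Refutas method: VBN_i = 14.534*ln(ln(visc_i + 0.8)) + 10.975, blended linearly by mass fraction; since VBN is linear in VBI_i = ln(ln(visc_i + 0.8)) and the fractions sum to 1, blend VBI directly: visc = exp(exp(VBI_blend)) - 0.8
VBI_1 = ln(ln(14.8 + 0.8)) = 1.01061
VBI_2 = ln(ln(340 + 0.8)) = 1.76324
VBI_blend = 0.51 * 1.01061 + 0.49 * 1.76324 = 1.3794
visc_blend = exp(exp(1.3794)) - 0.8 = 52.32

52.32 cSt


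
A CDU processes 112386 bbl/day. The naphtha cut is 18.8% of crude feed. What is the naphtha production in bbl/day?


Crude throughput = 112386 bbl/day
Fraction yield = 18.8%
yield = throughput * fraction / 100
yield = 112386 * 18.8 / 100 = 21128.568

21128.568 bbl/day


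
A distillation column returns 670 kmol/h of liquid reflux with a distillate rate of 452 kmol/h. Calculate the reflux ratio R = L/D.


Reflux ratio definition: R = L / D (liquid returned / distillate withdrawn)
L = 670 kmol/h, D = 452 kmol/h
R = 670 / 452 = 1.482

1.482


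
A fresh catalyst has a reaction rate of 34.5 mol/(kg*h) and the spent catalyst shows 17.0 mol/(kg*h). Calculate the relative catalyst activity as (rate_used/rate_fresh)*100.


Activity (%) = (rate_used / rate_fresh) * 100
rate_used = 17.0, rate_fresh = 34.5
= (17.0 / 34.5) * 100
= 0.4928 * 100 = 49.28

49.28 %


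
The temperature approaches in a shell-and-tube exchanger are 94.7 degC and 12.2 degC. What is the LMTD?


LMTD = (dT1 - dT2) / ln(dT1/dT2)
= (94.7 - 12.2) / ln(94.7 / 12.2) = 82.5 / 2.04928 = 40.26

40.26 degC


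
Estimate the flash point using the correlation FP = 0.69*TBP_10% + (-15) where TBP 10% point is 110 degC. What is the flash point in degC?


FP = 0.69 * 110 + (-15) = 60.9

60.9 degC


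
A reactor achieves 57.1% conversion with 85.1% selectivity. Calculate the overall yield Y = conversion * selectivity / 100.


Overall yield = conversion (%) * selectivity (%) / 100
Conversion = 57.1%, Selectivity = 85.1%
Y = 57.1 * 85.1 / 100
= 48.5921 %

48.5921 %


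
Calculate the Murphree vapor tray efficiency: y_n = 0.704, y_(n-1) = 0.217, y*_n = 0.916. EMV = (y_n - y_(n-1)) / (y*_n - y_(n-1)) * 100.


Murphree vapor efficiency: EMV = (y_n - y_(n-1)) / (y*_n - y_(n-1)) * 100
EMV = (0.704 - 0.217) / (0.916 - 0.217) * 100 = 0.487 / 0.699 * 100 = 69.67

69.67 %


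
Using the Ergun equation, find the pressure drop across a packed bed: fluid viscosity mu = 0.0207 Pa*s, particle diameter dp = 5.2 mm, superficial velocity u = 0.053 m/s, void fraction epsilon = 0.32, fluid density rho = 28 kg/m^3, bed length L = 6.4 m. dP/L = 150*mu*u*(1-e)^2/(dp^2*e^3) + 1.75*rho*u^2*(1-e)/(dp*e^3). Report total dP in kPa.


dp = 5.2 mm = 0.0052 m
Viscous term = 150*0.0207*0.053*(1-0.32)^2 / (0.0052^2*0.32^3) = 85881.3
Inertial term = 1.75*28*0.053^2*(1-0.32) / (0.0052*0.32^3) = 549.292
dP/L = 85881.3 + 549.292 = 86430.6 Pa/m
dP = 86430.6 * 6.4 / 1000 = 553.2 kPa

553.2 kPa


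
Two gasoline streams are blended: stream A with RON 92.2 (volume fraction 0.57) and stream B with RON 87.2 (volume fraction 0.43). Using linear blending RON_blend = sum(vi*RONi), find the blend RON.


Linear blending: RON_blend = sum(vi * RONi)
Contribution 1: 0.57 * 92.2 = 52.554
Contribution 2: 0.43 * 87.2 = 37.496
RON_blend = 52.554 + 37.496 = 90.05

90.05


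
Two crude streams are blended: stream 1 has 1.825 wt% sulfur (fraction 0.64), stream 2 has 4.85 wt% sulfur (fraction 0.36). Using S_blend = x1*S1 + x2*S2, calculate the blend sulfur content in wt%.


Linear sulfur blending: S_blend = x1*S1 + x2*S2
Contribution 1: 0.64 * 1.825 = 1.168 wt%
Contribution 2: 0.36 * 4.85 = 1.746 wt%
S_blend = 1.168 + 1.746 = 2.914

2.914 wt%


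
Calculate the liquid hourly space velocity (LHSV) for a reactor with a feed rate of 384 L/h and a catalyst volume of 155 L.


LHSV = volumetric feed rate / catalyst volume
= 384 L/h / 155 L
= 2.477 h^-1

2.477 h^-1


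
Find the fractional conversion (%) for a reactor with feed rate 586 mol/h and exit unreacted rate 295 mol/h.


X = (F_in - F_out) / F_in * 100
Moles reacted = 586 - 295 = 291
X = 291 / 586 * 100
= 0.4966 * 100
= 49.66 %

49.66 %


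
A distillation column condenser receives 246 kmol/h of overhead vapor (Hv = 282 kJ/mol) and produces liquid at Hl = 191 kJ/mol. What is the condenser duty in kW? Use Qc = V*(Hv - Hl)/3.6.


Qc = 246 * (282 - 191) / 3.6 = 246 * 91 / 3.6 = 6218

6218 kW


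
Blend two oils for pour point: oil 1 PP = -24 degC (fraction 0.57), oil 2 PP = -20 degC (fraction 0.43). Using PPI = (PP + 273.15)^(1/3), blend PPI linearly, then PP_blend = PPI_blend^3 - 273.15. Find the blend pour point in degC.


PPI_1 = (-24 + 273.15)^(1/3) = 6.292458
PPI_2 = (-20 + 273.15)^(1/3) = 6.325953
PPI_blend = 0.57 * 6.292458 + 0.43 * 6.325953 = 6.306861
PP_blend = 6.306861^3 - 273.15 = 250.8648 - 273.15 = -22.29

-22.29 degC


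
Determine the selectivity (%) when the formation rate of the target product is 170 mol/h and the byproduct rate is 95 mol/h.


Selectivity = desired / (desired + undesired) * 100
Total products = 170 + 95 = 265 mol/h
S = 170 / 265 * 100
= 0.6415 * 100
= 64.15 %

64.15 %


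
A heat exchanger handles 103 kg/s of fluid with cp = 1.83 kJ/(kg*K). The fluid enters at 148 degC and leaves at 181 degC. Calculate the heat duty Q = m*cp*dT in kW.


Q = m_dot * cp * delta_T
delta_T = 181 - 148 = 33 K
Q = 103 * 1.83 * 33
= 188.49 * 33
= 6220.17 kW

6220.17 kW


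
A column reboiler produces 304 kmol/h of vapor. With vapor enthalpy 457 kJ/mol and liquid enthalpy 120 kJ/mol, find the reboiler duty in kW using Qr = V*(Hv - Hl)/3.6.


Qr = 304 * (457 - 120) / 3.6 = 304 * 337 / 3.6 = 28460

28460 kW


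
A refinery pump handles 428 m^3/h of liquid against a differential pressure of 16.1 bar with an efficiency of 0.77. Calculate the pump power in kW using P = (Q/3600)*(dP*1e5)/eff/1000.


Q = 428 / 3600 = 0.118889 m^3/s
P = 0.118889 * (16.1 * 1e5) / 0.77 / 1000 = 248.6

248.6 kW


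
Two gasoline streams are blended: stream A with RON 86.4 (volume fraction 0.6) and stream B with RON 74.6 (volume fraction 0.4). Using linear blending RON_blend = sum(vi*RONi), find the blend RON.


Linear blending: RON_blend = sum(vi * RONi)
Contribution 1: 0.6 * 86.4 = 51.84
Contribution 2: 0.4 * 74.6 = 29.84
RON_blend = 51.84 + 29.84 = 81.68

81.68


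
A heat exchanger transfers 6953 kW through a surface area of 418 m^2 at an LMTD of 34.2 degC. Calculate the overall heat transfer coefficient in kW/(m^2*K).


From Q = U*A*LMTD, U = Q / (A * LMTD)
U = 6953 / (418 * 34.2) = 6953 / 14295.6 = 0.4864

0.4864 kW/(m^2*K)


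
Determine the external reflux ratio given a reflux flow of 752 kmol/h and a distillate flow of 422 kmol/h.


Reflux ratio definition: R = L / D (liquid returned / distillate withdrawn)
L = 752 kmol/h, D = 422 kmol/h
R = 752 / 422 = 1.782

1.782


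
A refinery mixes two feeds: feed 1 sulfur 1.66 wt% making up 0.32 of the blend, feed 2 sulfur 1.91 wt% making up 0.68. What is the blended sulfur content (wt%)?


Linear sulfur blending: S_blend = x1*S1 + x2*S2
Contribution 1: 0.32 * 1.66 = 0.5312 wt%
Contribution 2: 0.68 * 1.91 = 1.2988 wt%
S_blend = 0.5312 + 1.2988 = 1.83

1.83 wt%


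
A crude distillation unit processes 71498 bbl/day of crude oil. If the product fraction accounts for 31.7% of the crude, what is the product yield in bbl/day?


Crude throughput = 71498 bbl/day
Fraction yield = 31.7%
yield = throughput * fraction / 100
yield = 71498 * 31.7 / 100 = 22664.866

22664.866 bbl/day


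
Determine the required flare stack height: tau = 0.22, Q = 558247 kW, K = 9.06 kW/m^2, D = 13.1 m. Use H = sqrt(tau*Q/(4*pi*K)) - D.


tau*Q/(4*pi*K) = 0.22 * 558247 / (4 * pi * 9.06) = 1078.73
sqrt(1078.73) = 32.844
H = 32.844 - 13.1 = 19.74

19.74 m


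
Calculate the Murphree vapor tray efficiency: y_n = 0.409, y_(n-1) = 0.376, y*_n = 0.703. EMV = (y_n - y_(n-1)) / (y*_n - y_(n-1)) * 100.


Murphree vapor efficiency: EMV = (y_n - y_(n-1)) / (y*_n - y_(n-1)) * 100
EMV = (0.409 - 0.376) / (0.703 - 0.376) * 100 = 0.033 / 0.327 * 100 = 10.09

10.09 %


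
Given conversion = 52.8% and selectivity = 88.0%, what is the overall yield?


Overall yield = conversion (%) * selectivity (%) / 100
Conversion = 52.8%, Selectivity = 88.0%
Y = 52.8 * 88.0 / 100
= 46.464 %

46.464 %


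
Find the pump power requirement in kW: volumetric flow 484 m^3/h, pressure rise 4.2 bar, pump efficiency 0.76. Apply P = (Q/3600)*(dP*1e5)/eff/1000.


Q = 484 / 3600 = 0.134444 m^3/s
P = 0.134444 * (4.2 * 1e5) / 0.76 / 1000 = 74.30

74.30 kW


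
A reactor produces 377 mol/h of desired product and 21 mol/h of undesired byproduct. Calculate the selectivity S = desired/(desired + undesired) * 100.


Selectivity = desired / (desired + undesired) * 100
Total products = 377 + 21 = 398 mol/h
S = 377 / 398 * 100
= 0.9472 * 100
= 94.72 %

94.72 %


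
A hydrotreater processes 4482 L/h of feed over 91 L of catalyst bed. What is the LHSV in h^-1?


LHSV = volumetric feed rate / catalyst volume
= 4482 L/h / 91 L
= 49.25 h^-1

49.25 h^-1


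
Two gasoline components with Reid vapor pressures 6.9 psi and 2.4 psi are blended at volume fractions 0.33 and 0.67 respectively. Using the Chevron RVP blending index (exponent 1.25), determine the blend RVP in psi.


Chevron index: RVP_blend = (sum xi*RVPi^1.25)^(1/1.25)
RVP^1.25 terms: 0.33 * 6.9^1.25 + 0.67 * 2.4^1.25 = 5.69184
RVP_blend = 5.69184^(1/1.25) = 4.020

4.020 psi


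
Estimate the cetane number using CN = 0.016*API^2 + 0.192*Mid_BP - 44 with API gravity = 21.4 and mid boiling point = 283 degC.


CN = 0.016 * 21.4^2 + 0.192 * 283 - 44
CN = 7.32736 + 54.336 - 44 = 17.66336

17.66336


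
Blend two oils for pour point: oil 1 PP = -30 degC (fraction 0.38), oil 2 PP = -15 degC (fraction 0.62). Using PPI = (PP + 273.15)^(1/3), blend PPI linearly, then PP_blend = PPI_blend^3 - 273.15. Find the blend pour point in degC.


PPI_1 = (-30 + 273.15)^(1/3) = 6.241535
PPI_2 = (-15 + 273.15)^(1/3) = 6.36733
PPI_blend = 0.38 * 6.241535 + 0.62 * 6.36733 = 6.319528
PP_blend = 6.319528^3 - 273.15 = 252.3794 - 273.15 = -20.77

-20.77 degC


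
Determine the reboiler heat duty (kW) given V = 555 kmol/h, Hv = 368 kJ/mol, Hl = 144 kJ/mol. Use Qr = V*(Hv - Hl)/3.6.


Qr = 555 * (368 - 144) / 3.6 = 555 * 224 / 3.6 = 34530

34530 kW


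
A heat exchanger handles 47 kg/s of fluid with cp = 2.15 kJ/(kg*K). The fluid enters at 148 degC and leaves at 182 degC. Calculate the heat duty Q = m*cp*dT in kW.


Q = m_dot * cp * delta_T
delta_T = 182 - 148 = 34 K
Q = 47 * 2.15 * 34
= 101.05 * 34
= 3435.7 kW

3435.7 kW


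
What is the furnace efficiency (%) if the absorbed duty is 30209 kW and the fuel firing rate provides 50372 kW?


Furnace efficiency = Q_absorbed / Q_fuel * 100
= 30209 / 50372 * 100 = 59.97

59.97 %


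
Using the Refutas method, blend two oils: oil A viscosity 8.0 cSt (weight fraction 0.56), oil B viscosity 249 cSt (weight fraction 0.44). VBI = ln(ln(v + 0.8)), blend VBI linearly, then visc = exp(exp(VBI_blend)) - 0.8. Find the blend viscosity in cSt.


Refutas method: VBN_i = 14.534*ln(ln(visc_i + 0.8)) + 10.975, blended linearly by mass fraction; since VBN is linear in VBI_i = ln(ln(visc_i + 0.8)) and the fractions sum to 1, blend VBI directly: visc = exp(exp(VBI_blend)) - 0.8
VBI_1 = ln(ln(8.0 + 0.8)) = 0.776915
VBI_2 = ln(ln(249 + 0.8)) = 1.7085
VBI_blend = 0.56 * 0.776915 + 0.44 * 1.7085 = 1.18681
visc_blend = exp(exp(1.18681)) - 0.8 = 25.69

25.69 cSt


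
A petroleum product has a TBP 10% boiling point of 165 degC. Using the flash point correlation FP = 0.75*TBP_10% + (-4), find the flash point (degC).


FP = 0.75 * 165 + (-4) = 119.75

119.75 degC


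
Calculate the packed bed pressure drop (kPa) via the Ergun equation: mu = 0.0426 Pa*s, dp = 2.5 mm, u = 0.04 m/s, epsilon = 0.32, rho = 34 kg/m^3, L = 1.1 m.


dp = 2.5 mm = 0.0025 m
Viscous term = 150*0.0426*0.04*(1-0.32)^2 / (0.0025^2*0.32^3) = 577097
Inertial term = 1.75*34*0.04^2*(1-0.32) / (0.0025*0.32^3) = 790.234
dP/L = 577097 + 790.234 = 577887 Pa/m
dP = 577887 * 1.1 / 1000 = 635.7 kPa

635.7 kPa


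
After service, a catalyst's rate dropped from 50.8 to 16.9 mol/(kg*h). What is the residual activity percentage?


Activity (%) = (rate_used / rate_fresh) * 100
rate_used = 16.9, rate_fresh = 50.8
= (16.9 / 50.8) * 100
= 0.3327 * 100 = 33.27

33.27 %


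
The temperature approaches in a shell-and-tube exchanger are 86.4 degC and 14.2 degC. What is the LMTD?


LMTD = (dT1 - dT2) / ln(dT1/dT2)
= (86.4 - 14.2) / ln(86.4 / 14.2) = 72.2 / 1.80575 = 39.98

39.98 degC


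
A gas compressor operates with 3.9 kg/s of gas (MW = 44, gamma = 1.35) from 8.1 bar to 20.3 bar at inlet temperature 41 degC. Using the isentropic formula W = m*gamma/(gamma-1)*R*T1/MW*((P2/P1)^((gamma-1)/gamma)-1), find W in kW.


Isentropic work: W = m*(gamma/(gamma-1))*(R*T1/MW)*((P2/P1)^((gamma-1)/gamma) - 1)
T1 = 41 + 273.15 = 314.15 K
Pressure ratio = 20.3 / 8.1 = 2.50617
Exponent = (1.35 - 1)/1.35 = 0.259259
(P2/P1)^exp - 1 = 2.50617^0.259259 - 1 = 0.268957
W = 3.9 * 1.35 / 0.35 * 8.314 * 314.15 / 44 * 0.268957 = 240.2

240.2 kW


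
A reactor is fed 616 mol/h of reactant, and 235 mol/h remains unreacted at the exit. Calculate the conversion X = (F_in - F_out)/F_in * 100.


X = (F_in - F_out) / F_in * 100
Moles reacted = 616 - 235 = 381
X = 381 / 616 * 100
= 0.6185 * 100
= 61.85 %

61.85 %


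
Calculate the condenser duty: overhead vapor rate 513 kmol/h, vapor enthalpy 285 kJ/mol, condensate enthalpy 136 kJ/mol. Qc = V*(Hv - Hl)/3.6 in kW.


Qc = 513 * (285 - 136) / 3.6 = 513 * 149 / 3.6 = 21230

21230 kW


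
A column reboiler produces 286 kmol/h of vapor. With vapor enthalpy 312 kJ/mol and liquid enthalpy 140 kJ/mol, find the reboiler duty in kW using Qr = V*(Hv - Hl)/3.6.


Qr = 286 * (312 - 140) / 3.6 = 286 * 172 / 3.6 = 13660

13660 kW


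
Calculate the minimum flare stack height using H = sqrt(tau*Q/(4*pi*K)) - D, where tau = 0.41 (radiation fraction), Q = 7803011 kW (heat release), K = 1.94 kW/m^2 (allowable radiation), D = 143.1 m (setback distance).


tau*Q/(4*pi*K) = 0.41 * 7803011 / (4 * pi * 1.94) = 131230
sqrt(131230) = 362.257
H = 362.257 - 143.1 = 219.2

219.2 m


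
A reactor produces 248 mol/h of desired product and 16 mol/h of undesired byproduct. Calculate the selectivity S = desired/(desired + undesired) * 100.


Selectivity = desired / (desired + undesired) * 100
Total products = 248 + 16 = 264 mol/h
S = 248 / 264 * 100
= 0.9394 * 100
= 93.94 %

93.94 %


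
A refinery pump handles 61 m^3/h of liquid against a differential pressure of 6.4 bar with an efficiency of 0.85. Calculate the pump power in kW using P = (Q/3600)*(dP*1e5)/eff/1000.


Q = 61 / 3600 = 0.0169444 m^3/s
P = 0.0169444 * (6.4 * 1e5) / 0.85 / 1000 = 12.76

12.76 kW


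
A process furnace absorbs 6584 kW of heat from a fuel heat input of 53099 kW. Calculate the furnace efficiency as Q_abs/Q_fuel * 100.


Furnace efficiency = Q_absorbed / Q_fuel * 100
= 6584 / 53099 * 100 = 12.40

12.40 %


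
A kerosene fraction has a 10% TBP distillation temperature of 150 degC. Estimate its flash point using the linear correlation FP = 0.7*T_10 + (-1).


FP = 0.7 * 150 + (-1) = 104

104 degC


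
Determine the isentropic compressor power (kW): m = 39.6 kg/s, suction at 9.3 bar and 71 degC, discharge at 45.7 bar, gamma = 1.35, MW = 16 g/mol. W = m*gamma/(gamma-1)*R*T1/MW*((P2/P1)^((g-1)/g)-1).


Isentropic work: W = m*(gamma/(gamma-1))*(R*T1/MW)*((P2/P1)^((gamma-1)/gamma) - 1)
T1 = 71 + 273.15 = 344.15 K
Pressure ratio = 45.7 / 9.3 = 4.91398
Exponent = (1.35 - 1)/1.35 = 0.259259
(P2/P1)^exp - 1 = 4.91398^0.259259 - 1 = 0.510986
W = 39.6 * 1.35 / 0.35 * 8.314 * 344.15 / 16 * 0.510986 = 13960

13960 kW


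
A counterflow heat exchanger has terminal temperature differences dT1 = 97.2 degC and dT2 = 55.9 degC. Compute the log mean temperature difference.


LMTD = (dT1 - dT2) / ln(dT1/dT2)
= (97.2 - 55.9) / ln(97.2 / 55.9) = 41.3 / 0.553206 = 74.66

74.66 degC


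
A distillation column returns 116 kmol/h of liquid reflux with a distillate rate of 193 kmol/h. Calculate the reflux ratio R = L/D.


Reflux ratio definition: R = L / D (liquid returned / distillate withdrawn)
L = 116 kmol/h, D = 193 kmol/h
R = 116 / 193 = 0.6010

0.6010


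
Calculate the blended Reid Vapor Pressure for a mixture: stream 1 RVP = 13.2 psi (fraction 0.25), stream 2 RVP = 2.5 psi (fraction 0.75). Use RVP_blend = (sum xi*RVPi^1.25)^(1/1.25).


Chevron index: RVP_blend = (sum xi*RVPi^1.25)^(1/1.25)
RVP^1.25 terms: 0.25 * 13.2^1.25 + 0.75 * 2.5^1.25 = 8.64779
RVP_blend = 8.64779^(1/1.25) = 5.617

5.617 psi


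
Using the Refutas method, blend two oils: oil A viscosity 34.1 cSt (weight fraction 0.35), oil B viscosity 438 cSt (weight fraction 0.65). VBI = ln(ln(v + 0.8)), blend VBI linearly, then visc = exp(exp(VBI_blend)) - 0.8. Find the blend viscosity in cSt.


Refutas method: VBN_i = 14.534*ln(ln(visc_i + 0.8)) + 10.975, blended linearly by mass fraction; since VBN is linear in VBI_i = ln(ln(visc_i + 0.8)) and the fractions sum to 1, blend VBI directly: visc = exp(exp(VBI_blend)) - 0.8
VBI_1 = ln(ln(34.1 + 0.8)) = 1.26765
VBI_2 = ln(ln(438 + 0.8)) = 1.80567
VBI_blend = 0.35 * 1.26765 + 0.65 * 1.80567 = 1.61736
visc_blend = exp(exp(1.61736)) - 0.8 = 153.6

153.6 cSt


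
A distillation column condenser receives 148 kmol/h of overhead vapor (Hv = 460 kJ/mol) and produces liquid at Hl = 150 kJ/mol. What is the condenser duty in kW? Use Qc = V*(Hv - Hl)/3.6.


Qc = 148 * (460 - 150) / 3.6 = 148 * 310 / 3.6 = 12740

12740 kW


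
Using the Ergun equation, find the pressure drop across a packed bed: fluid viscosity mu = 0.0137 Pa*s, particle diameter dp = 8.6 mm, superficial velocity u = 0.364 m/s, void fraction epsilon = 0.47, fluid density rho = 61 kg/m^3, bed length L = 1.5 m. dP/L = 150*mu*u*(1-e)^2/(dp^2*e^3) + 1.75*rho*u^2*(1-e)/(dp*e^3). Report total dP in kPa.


dp = 8.6 mm = 0.0086 m
Viscous term = 150*0.0137*0.364*(1-0.47)^2 / (0.0086^2*0.47^3) = 27363.7
Inertial term = 1.75*61*0.364^2*(1-0.47) / (0.0086*0.47^3) = 8395.65
dP/L = 27363.7 + 8395.65 = 35759.3 Pa/m
dP = 35759.3 * 1.5 / 1000 = 53.64 kPa

53.64 kPa


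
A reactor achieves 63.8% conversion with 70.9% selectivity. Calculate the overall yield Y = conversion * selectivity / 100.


Overall yield = conversion (%) * selectivity (%) / 100
Conversion = 63.8%, Selectivity = 70.9%
Y = 63.8 * 70.9 / 100
= 45.2342 %

45.2342 %


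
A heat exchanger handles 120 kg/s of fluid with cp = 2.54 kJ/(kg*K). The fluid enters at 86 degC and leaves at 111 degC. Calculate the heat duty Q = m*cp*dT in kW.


Q = m_dot * cp * delta_T
delta_T = 111 - 86 = 25 K
Q = 120 * 2.54 * 25
= 304.8 * 25
= 7620 kW

7620 kW


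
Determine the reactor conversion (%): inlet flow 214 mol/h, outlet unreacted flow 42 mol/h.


X = (F_in - F_out) / F_in * 100
Moles reacted = 214 - 42 = 172
X = 172 / 214 * 100
= 0.8037 * 100
= 80.37 %

80.37 %


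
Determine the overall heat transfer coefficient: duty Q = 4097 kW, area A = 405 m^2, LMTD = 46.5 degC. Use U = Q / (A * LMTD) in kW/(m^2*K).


From Q = U*A*LMTD, U = Q / (A * LMTD)
U = 4097 / (405 * 46.5) = 4097 / 18832.5 = 0.2175

0.2175 kW/(m^2*K)


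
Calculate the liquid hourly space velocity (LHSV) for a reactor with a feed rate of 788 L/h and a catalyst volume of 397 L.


LHSV = volumetric feed rate / catalyst volume
= 788 L/h / 397 L
= 1.985 h^-1

1.985 h^-1


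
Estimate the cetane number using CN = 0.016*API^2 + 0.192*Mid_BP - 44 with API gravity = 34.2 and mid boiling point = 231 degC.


CN = 0.016 * 34.2^2 + 0.192 * 231 - 44
CN = 18.71424 + 44.352 - 44 = 19.06624

19.06624


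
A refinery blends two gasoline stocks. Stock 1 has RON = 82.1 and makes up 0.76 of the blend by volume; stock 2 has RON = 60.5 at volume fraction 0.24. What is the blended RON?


Linear blending: RON_blend = sum(vi * RONi)
Contribution 1: 0.76 * 82.1 = 62.396
Contribution 2: 0.24 * 60.5 = 14.52
RON_blend = 62.396 + 14.52 = 76.916

76.916


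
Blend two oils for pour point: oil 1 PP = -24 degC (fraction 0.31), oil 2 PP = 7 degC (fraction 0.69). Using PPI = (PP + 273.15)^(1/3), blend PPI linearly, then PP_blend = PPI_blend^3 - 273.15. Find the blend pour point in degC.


PPI_1 = (-24 + 273.15)^(1/3) = 6.292458
PPI_2 = (7 + 273.15)^(1/3) = 6.543301
PPI_blend = 0.31 * 6.292458 + 0.69 * 6.543301 = 6.46554
PP_blend = 6.46554^3 - 273.15 = 270.2803 - 273.15 = -2.87

-2.87 degC


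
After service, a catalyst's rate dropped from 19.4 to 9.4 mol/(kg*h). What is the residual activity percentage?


Activity (%) = (rate_used / rate_fresh) * 100
rate_used = 9.4, rate_fresh = 19.4
= (9.4 / 19.4) * 100
= 0.4845 * 100 = 48.45

48.45 %


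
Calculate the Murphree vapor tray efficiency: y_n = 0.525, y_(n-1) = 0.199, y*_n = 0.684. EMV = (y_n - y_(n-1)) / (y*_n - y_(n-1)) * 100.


Murphree vapor efficiency: EMV = (y_n - y_(n-1)) / (y*_n - y_(n-1)) * 100
EMV = (0.525 - 0.199) / (0.684 - 0.199) * 100 = 0.326 / 0.485 * 100 = 67.22

67.22 %


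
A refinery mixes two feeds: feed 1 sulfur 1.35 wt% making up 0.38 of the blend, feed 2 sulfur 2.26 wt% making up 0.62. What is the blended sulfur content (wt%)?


Linear sulfur blending: S_blend = x1*S1 + x2*S2
Contribution 1: 0.38 * 1.35 = 0.513 wt%
Contribution 2: 0.62 * 2.26 = 1.4012 wt%
S_blend = 0.513 + 1.4012 = 1.9142

1.9142 wt%


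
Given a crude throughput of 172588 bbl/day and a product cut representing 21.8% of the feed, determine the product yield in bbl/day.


Crude throughput = 172588 bbl/day
Fraction yield = 21.8%
yield = throughput * fraction / 100
yield = 172588 * 21.8 / 100 = 37624.184

37624.184 bbl/day


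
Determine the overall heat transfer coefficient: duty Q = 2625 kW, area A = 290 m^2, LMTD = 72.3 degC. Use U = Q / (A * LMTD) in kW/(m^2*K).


From Q = U*A*LMTD, U = Q / (A * LMTD)
U = 2625 / (290 * 72.3) = 2625 / 20967 = 0.1252

0.1252 kW/(m^2*K)


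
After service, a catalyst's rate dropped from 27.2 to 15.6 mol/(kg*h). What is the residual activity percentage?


Activity (%) = (rate_used / rate_fresh) * 100
rate_used = 15.6, rate_fresh = 27.2
= (15.6 / 27.2) * 100
= 0.5735 * 100 = 57.35

57.35 %


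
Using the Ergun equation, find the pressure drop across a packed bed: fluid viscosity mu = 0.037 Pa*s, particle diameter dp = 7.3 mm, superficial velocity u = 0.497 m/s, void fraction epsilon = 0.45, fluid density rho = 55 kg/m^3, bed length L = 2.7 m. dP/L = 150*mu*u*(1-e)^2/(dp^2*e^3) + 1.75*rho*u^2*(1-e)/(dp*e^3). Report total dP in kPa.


dp = 7.3 mm = 0.0073 m
Viscous term = 150*0.037*0.497*(1-0.45)^2 / (0.0073^2*0.45^3) = 171827
Inertial term = 1.75*55*0.497^2*(1-0.45) / (0.0073*0.45^3) = 19656.9
dP/L = 171827 + 19656.9 = 191484 Pa/m
dP = 191484 * 2.7 / 1000 = 517.0 kPa

517.0 kPa


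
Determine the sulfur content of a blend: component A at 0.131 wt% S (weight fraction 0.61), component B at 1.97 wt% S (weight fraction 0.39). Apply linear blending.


Linear sulfur blending: S_blend = x1*S1 + x2*S2
Contribution 1: 0.61 * 0.131 = 0.07991 wt%
Contribution 2: 0.39 * 1.97 = 0.7683 wt%
S_blend = 0.07991 + 0.7683 = 0.84821

0.84821 wt%


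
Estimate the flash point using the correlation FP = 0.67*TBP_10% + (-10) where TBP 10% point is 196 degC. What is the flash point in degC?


FP = 0.67 * 196 + (-10) = 121.32

121.32 degC


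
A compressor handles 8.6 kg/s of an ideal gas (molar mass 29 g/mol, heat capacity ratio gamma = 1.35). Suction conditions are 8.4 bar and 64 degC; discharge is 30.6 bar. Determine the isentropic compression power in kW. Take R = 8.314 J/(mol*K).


Isentropic work: W = m*(gamma/(gamma-1))*(R*T1/MW)*((P2/P1)^((gamma-1)/gamma) - 1)
T1 = 64 + 273.15 = 337.15 K
Pressure ratio = 30.6 / 8.4 = 3.64286
Exponent = (1.35 - 1)/1.35 = 0.259259
(P2/P1)^exp - 1 = 3.64286^0.259259 - 1 = 0.398167
W = 8.6 * 1.35 / 0.35 * 8.314 * 337.15 / 29 * 0.398167 = 1277

1277 kW


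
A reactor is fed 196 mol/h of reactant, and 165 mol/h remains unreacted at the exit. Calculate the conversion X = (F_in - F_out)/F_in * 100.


X = (F_in - F_out) / F_in * 100
Moles reacted = 196 - 165 = 31
X = 31 / 196 * 100
= 0.1582 * 100
= 15.82 %

15.82 %


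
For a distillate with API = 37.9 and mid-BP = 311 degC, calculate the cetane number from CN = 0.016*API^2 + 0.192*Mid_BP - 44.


CN = 0.016 * 37.9^2 + 0.192 * 311 - 44
CN = 22.98256 + 59.712 - 44 = 38.69456

38.69456


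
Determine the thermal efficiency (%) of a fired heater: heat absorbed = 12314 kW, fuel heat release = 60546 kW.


Furnace efficiency = Q_absorbed / Q_fuel * 100
= 12314 / 60546 * 100 = 20.34

20.34 %


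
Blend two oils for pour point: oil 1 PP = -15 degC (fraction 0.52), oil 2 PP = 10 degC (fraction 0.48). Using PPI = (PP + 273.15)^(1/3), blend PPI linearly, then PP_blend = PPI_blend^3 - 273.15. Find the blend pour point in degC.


PPI_1 = (-15 + 273.15)^(1/3) = 6.36733
PPI_2 = (10 + 273.15)^(1/3) = 6.566574
PPI_blend = 0.52 * 6.36733 + 0.48 * 6.566574 = 6.462967
PP_blend = 6.462967^3 - 273.15 = 269.9578 - 273.15 = -3.19

-3.19 degC


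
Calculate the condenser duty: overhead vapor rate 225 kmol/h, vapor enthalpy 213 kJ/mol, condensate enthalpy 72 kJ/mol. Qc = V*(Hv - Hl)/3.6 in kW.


Qc = 225 * (213 - 72) / 3.6 = 225 * 141 / 3.6 = 8812

8812 kW


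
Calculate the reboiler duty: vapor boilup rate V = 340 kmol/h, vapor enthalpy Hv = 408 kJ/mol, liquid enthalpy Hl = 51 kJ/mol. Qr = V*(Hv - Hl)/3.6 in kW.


Qr = 340 * (408 - 51) / 3.6 = 340 * 357 / 3.6 = 33720

33720 kW


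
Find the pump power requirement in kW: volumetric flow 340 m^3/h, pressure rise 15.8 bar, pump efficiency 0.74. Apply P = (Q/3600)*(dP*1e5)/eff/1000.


Q = 340 / 3600 = 0.0944444 m^3/s
P = 0.0944444 * (15.8 * 1e5) / 0.74 / 1000 = 201.7

201.7 kW


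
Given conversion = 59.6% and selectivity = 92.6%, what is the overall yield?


Overall yield = conversion (%) * selectivity (%) / 100
Conversion = 59.6%, Selectivity = 92.6%
Y = 59.6 * 92.6 / 100
= 55.1896 %

55.1896 %


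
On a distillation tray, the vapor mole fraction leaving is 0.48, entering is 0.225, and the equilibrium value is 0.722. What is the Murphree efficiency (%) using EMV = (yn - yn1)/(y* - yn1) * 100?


Murphree vapor efficiency: EMV = (y_n - y_(n-1)) / (y*_n - y_(n-1)) * 100
EMV = (0.48 - 0.225) / (0.722 - 0.225) * 100 = 0.255 / 0.497 * 100 = 51.31

51.31 %


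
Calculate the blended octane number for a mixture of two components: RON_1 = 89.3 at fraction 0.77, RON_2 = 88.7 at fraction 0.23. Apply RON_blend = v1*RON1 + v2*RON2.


Linear blending: RON_blend = sum(vi * RONi)
Contribution 1: 0.77 * 89.3 = 68.761
Contribution 2: 0.23 * 88.7 = 20.401
RON_blend = 68.761 + 20.401 = 89.162

89.162


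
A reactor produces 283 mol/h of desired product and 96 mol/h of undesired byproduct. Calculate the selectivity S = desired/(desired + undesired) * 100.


Selectivity = desired / (desired + undesired) * 100
Total products = 283 + 96 = 379 mol/h
S = 283 / 379 * 100
= 0.7467 * 100
= 74.67 %

74.67 %


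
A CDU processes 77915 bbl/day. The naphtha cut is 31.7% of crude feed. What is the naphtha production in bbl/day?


Crude throughput = 77915 bbl/day
Fraction yield = 31.7%
yield = throughput * fraction / 100
yield = 77915 * 31.7 / 100 = 24699.055

24699.055 bbl/day


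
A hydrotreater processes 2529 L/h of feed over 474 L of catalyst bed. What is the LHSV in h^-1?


LHSV = volumetric feed rate / catalyst volume
= 2529 L/h / 474 L
= 5.335 h^-1

5.335 h^-1


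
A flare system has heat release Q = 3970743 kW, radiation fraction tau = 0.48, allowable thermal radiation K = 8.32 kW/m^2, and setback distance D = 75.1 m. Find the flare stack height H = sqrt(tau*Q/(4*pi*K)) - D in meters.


tau*Q/(4*pi*K) = 0.48 * 3970743 / (4 * pi * 8.32) = 18229.7
sqrt(18229.7) = 135.017
H = 135.017 - 75.1 = 59.92

59.92 m


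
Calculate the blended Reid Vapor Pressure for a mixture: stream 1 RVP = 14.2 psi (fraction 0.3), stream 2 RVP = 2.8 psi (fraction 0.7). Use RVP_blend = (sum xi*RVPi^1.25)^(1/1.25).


Chevron index: RVP_blend = (sum xi*RVPi^1.25)^(1/1.25)
RVP^1.25 terms: 0.3 * 14.2^1.25 + 0.7 * 2.8^1.25 = 10.8049
RVP_blend = 10.8049^(1/1.25) = 6.713

6.713 psi


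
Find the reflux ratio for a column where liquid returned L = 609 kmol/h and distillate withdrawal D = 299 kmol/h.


Reflux ratio definition: R = L / D (liquid returned / distillate withdrawn)
L = 609 kmol/h, D = 299 kmol/h
R = 609 / 299 = 2.037

2.037


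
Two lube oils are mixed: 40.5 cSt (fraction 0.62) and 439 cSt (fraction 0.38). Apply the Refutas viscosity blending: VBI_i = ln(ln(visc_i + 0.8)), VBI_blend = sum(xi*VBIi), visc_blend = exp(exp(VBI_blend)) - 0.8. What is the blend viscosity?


Refutas method: VBN_i = 14.534*ln(ln(visc_i + 0.8)) + 10.975, blended linearly by mass fraction; since VBN is linear in VBI_i = ln(ln(visc_i + 0.8)) and the fractions sum to 1, blend VBI directly: visc = exp(exp(VBI_blend)) - 0.8
VBI_1 = ln(ln(40.5 + 0.8)) = 1.31396
VBI_2 = ln(ln(439 + 0.8)) = 1.80604
VBI_blend = 0.62 * 1.31396 + 0.38 * 1.80604 = 1.50095
visc_blend = exp(exp(1.50095)) - 0.8 = 87.96

87.96 cSt


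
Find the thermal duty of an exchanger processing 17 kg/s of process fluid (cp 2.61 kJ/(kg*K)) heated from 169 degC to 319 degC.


Q = m_dot * cp * delta_T
delta_T = 319 - 169 = 150 K
Q = 17 * 2.61 * 150
= 44.37 * 150
= 6655.5 kW

6655.5 kW


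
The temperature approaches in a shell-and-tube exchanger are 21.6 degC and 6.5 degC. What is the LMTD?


LMTD = (dT1 - dT2) / ln(dT1/dT2)
= (21.6 - 6.5) / ln(21.6 / 6.5) = 15.1 / 1.20089 = 12.57

12.57 degC


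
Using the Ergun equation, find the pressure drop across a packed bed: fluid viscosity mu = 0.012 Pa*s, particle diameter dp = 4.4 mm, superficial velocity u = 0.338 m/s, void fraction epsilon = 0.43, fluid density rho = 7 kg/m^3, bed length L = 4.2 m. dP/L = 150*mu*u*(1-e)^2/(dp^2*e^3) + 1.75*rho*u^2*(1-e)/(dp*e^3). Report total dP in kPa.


dp = 4.4 mm = 0.0044 m
Viscous term = 150*0.012*0.338*(1-0.43)^2 / (0.0044^2*0.43^3) = 128419
Inertial term = 1.75*7*0.338^2*(1-0.43) / (0.0044*0.43^3) = 2280.27
dP/L = 128419 + 2280.27 = 130699 Pa/m
dP = 130699 * 4.2 / 1000 = 548.9 kPa

548.9 kPa


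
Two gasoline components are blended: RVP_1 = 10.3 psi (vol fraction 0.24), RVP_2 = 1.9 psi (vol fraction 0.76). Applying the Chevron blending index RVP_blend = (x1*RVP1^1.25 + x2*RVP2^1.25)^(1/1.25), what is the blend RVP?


Chevron index: RVP_blend = (sum xi*RVPi^1.25)^(1/1.25)
RVP^1.25 terms: 0.24 * 10.3^1.25 + 0.76 * 1.9^1.25 = 6.12385
RVP_blend = 6.12385^(1/1.25) = 4.262

4.262 psi


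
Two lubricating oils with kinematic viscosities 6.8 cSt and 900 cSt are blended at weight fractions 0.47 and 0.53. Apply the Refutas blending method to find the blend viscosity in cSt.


Refutas method: VBN_i = 14.534*ln(ln(visc_i + 0.8)) + 10.975, blended linearly by mass fraction; since VBN is linear in VBI_i = ln(ln(visc_i + 0.8)) and the fractions sum to 1, blend VBI directly: visc = exp(exp(VBI_blend)) - 0.8
VBI_1 = ln(ln(6.8 + 0.8)) = 0.707123
VBI_2 = ln(ln(900 + 0.8)) = 1.91741
VBI_blend = 0.47 * 0.707123 + 0.53 * 1.91741 = 1.34858
visc_blend = exp(exp(1.34858)) - 0.8 = 46.28

46.28 cSt


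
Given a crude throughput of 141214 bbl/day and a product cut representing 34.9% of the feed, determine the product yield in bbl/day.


Crude throughput = 141214 bbl/day
Fraction yield = 34.9%
yield = throughput * fraction / 100
yield = 141214 * 34.9 / 100 = 49283.686

49283.686 bbl/day


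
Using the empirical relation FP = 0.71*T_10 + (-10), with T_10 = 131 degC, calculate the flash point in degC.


FP = 0.71 * 131 + (-10) = 83.01

83.01 degC


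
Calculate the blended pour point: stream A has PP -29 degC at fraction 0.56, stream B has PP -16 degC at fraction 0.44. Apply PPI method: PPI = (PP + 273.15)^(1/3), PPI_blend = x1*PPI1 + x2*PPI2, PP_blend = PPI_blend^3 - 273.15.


PPI_1 = (-29 + 273.15)^(1/3) = 6.25008
PPI_2 = (-16 + 273.15)^(1/3) = 6.359098
PPI_blend = 0.56 * 6.25008 + 0.44 * 6.359098 = 6.298048
PP_blend = 6.298048^3 - 273.15 = 249.8146 - 273.15 = -23.34

-23.34 degC


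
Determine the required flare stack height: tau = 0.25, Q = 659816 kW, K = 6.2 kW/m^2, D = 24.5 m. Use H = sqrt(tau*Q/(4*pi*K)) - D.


tau*Q/(4*pi*K) = 0.25 * 659816 / (4 * pi * 6.2) = 2117.2
sqrt(2117.2) = 46.013
H = 46.013 - 24.5 = 21.51

21.51 m


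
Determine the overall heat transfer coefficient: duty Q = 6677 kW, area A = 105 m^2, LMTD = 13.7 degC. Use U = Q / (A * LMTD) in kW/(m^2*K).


From Q = U*A*LMTD, U = Q / (A * LMTD)
U = 6677 / (105 * 13.7) = 6677 / 1438.5 = 4.642

4.642 kW/(m^2*K)


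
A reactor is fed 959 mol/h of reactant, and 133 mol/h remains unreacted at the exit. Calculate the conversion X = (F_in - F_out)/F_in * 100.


X = (F_in - F_out) / F_in * 100
Moles reacted = 959 - 133 = 826
X = 826 / 959 * 100
= 0.8613 * 100
= 86.13 %

86.13 %


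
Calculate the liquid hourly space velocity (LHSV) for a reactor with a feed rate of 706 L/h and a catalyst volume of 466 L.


LHSV = volumetric feed rate / catalyst volume
= 706 L/h / 466 L
= 1.515 h^-1

1.515 h^-1


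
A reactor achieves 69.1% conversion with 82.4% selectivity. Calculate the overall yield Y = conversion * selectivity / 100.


Overall yield = conversion (%) * selectivity (%) / 100
Conversion = 69.1%, Selectivity = 82.4%
Y = 69.1 * 82.4 / 100
= 56.9384 %

56.9384 %


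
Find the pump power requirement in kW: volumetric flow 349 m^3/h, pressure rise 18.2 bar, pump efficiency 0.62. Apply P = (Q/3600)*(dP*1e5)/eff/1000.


Q = 349 / 3600 = 0.0969444 m^3/s
P = 0.0969444 * (18.2 * 1e5) / 0.62 / 1000 = 284.6

284.6 kW


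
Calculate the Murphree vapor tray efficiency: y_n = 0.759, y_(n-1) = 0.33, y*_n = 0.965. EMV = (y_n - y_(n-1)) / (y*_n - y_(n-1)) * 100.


Murphree vapor efficiency: EMV = (y_n - y_(n-1)) / (y*_n - y_(n-1)) * 100
EMV = (0.759 - 0.33) / (0.965 - 0.33) * 100 = 0.429 / 0.635 * 100 = 67.56

67.56 %


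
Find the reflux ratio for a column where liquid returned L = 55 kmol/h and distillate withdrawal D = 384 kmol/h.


Reflux ratio definition: R = L / D (liquid returned / distillate withdrawn)
L = 55 kmol/h, D = 384 kmol/h
R = 55 / 384 = 0.1432

0.1432


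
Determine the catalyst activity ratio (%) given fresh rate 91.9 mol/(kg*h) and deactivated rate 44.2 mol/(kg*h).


Activity (%) = (rate_used / rate_fresh) * 100
rate_used = 44.2, rate_fresh = 91.9
= (44.2 / 91.9) * 100
= 0.4810 * 100 = 48.10

48.10 %


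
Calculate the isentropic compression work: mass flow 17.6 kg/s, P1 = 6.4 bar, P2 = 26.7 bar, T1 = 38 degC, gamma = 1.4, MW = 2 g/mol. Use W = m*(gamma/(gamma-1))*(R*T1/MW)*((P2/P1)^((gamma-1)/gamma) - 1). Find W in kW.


Isentropic work: W = m*(gamma/(gamma-1))*(R*T1/MW)*((P2/P1)^((gamma-1)/gamma) - 1)
T1 = 38 + 273.15 = 311.15 K
Pressure ratio = 26.7 / 6.4 = 4.17188
Exponent = (1.4 - 1)/1.4 = 0.285714
(P2/P1)^exp - 1 = 4.17188^0.285714 - 1 = 0.503964
W = 17.6 * 1.4 / 0.4 * 8.314 * 311.15 / 2 * 0.503964 = 40150

40150 kW


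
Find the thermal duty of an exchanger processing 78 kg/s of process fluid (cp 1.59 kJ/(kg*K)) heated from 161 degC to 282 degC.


Q = m_dot * cp * delta_T
delta_T = 282 - 161 = 121 K
Q = 78 * 1.59 * 121
= 124.02 * 121
= 15006.42 kW

15006.42 kW


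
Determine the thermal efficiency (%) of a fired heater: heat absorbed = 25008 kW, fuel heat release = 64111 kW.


Furnace efficiency = Q_absorbed / Q_fuel * 100
= 25008 / 64111 * 100 = 39.01

39.01 %


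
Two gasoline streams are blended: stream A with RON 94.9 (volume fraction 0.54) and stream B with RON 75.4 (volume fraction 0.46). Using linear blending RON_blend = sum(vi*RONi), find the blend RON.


Linear blending: RON_blend = sum(vi * RONi)
Contribution 1: 0.54 * 94.9 = 51.246
Contribution 2: 0.46 * 75.4 = 34.684
RON_blend = 51.246 + 34.684 = 85.93

85.93


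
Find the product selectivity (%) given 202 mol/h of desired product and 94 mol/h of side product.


Selectivity = desired / (desired + undesired) * 100
Total products = 202 + 94 = 296 mol/h
S = 202 / 296 * 100
= 0.6824 * 100
= 68.24 %

68.24 %


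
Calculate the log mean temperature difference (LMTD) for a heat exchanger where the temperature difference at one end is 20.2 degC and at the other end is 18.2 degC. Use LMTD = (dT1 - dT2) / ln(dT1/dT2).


LMTD = (dT1 - dT2) / ln(dT1/dT2)
= (20.2 - 18.2) / ln(20.2 / 18.2) = 2 / 0.104261 = 19.18

19.18 degC
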